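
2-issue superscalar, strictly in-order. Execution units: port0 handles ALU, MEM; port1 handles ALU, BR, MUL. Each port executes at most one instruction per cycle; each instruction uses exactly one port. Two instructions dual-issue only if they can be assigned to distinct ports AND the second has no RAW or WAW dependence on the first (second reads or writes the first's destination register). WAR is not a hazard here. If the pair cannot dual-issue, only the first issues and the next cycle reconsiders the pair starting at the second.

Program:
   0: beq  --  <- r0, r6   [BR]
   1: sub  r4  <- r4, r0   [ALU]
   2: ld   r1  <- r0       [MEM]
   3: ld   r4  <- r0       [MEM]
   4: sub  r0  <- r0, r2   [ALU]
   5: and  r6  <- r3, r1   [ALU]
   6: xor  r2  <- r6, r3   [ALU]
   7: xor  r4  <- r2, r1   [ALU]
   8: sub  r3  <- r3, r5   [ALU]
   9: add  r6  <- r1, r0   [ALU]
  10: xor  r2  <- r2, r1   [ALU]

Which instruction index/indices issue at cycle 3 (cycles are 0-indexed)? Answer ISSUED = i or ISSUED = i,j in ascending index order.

0. beq sub @i0+i1  | pair
1. ld @i2  | no-port MEM/MEM
2. ld sub @i3+i4  | pair
3. and @i5  | RAW r6
4. xor @i6  | RAW r2
5. xor sub @i7+i8  | pair
6. add xor @i9+i10  | pair

ISSUED = 5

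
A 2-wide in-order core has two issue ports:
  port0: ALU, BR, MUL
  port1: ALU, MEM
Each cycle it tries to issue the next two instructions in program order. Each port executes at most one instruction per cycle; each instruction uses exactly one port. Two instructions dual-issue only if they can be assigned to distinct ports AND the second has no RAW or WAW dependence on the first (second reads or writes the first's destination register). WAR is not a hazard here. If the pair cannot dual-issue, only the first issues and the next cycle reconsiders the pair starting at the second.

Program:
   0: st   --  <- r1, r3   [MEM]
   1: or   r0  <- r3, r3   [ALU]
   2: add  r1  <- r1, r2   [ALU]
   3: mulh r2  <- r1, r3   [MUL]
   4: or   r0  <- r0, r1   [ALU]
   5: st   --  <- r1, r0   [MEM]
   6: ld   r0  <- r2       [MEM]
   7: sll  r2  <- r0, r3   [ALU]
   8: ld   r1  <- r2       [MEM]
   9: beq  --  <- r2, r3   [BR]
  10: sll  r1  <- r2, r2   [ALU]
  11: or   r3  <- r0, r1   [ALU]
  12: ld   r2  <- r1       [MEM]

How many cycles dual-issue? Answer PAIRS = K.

PAIRS = 4

#0 head=0: st+or i0+i1 2-wide
#1 head=2: add i2 RAW r1
#2 head=3: mulh+or i3+i4 2-wide
#3 head=5: st i5 no-port MEM/MEM
#4 head=6: ld i6 RAW r0
#5 head=7: sll i7 RAW r2
#6 head=8: ld+beq i8+i9 2-wide
#7 head=10: sll i10 RAW r1
#8 head=11: or+ld i11+i12 2-wide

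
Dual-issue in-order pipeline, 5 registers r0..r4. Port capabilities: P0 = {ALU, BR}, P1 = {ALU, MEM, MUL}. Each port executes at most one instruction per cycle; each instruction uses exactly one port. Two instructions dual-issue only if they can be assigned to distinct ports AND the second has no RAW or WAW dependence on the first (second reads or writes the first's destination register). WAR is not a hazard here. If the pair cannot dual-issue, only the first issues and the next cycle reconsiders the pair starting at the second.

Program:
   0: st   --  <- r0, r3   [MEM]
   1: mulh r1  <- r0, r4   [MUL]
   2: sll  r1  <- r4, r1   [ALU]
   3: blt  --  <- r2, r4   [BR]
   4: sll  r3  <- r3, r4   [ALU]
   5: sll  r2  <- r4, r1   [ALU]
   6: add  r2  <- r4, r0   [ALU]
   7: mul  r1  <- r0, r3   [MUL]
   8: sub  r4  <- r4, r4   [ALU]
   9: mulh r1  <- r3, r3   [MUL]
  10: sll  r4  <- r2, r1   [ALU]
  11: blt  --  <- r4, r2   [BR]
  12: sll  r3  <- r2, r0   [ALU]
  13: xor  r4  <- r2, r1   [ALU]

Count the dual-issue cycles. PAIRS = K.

PAIRS = 5

#0 head=0: st.MEM i0 no-port MEM/MUL
#1 head=1: mulh.MUL i1 RAW+WAW r1
#2 head=2: sll.ALU+blt.BR i2&i3 2-wide
#3 head=4: sll.ALU+sll.ALU i4&i5 2-wide
#4 head=6: add.ALU+mul.MUL i6&i7 2-wide
#5 head=8: sub.ALU+mulh.MUL i8&i9 2-wide
#6 head=10: sll.ALU i10 RAW r4
#7 head=11: blt.BR+sll.ALU i11&i12 2-wide
#8 head=13: xor.ALU i13 tail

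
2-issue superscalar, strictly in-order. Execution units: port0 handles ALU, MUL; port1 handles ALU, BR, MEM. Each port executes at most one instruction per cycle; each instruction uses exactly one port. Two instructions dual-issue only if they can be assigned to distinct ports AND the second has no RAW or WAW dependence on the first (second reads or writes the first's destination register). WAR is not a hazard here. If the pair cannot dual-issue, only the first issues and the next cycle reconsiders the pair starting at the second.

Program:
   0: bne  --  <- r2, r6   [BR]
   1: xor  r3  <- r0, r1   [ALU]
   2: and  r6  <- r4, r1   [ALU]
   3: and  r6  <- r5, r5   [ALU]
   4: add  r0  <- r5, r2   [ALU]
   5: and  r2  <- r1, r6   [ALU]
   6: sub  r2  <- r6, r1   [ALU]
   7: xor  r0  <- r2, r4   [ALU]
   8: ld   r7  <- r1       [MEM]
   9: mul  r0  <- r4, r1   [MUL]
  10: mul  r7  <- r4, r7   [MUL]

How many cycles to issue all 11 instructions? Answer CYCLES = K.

  cy0 -> i0&i1 (bne/xor) pair
  cy1 -> i2 (and) WAW r6
  cy2 -> i3&i4 (and/add) pair
  cy3 -> i5 (and) WAW r2
  cy4 -> i6 (sub) RAW r2
  cy5 -> i7&i8 (xor/ld) pair
  cy6 -> i9 (mul) no-port MUL/MUL
  cy7 -> i10 (mul) tail

CYCLES = 8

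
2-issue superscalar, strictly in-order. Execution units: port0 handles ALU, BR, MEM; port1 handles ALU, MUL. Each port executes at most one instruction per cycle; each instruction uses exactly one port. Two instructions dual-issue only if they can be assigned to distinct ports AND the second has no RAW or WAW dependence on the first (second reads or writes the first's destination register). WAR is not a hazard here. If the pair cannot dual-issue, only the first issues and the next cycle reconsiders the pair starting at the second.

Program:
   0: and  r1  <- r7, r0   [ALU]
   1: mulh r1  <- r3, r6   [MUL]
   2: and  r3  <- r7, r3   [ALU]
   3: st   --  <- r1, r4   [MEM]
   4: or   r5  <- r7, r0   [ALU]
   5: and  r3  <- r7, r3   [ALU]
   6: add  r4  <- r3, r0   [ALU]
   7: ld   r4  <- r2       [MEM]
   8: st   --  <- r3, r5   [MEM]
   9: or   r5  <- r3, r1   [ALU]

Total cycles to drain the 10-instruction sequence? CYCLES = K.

CYCLES = 7

c0: i0 and  WAW r1
c1: i1/i2 mulh;and  pair
c2: i3/i4 st;or  pair
c3: i5 and  RAW r3
c4: i6 add  WAW r4
c5: i7 ld  no-port MEM/MEM
c6: i8/i9 st;or  pair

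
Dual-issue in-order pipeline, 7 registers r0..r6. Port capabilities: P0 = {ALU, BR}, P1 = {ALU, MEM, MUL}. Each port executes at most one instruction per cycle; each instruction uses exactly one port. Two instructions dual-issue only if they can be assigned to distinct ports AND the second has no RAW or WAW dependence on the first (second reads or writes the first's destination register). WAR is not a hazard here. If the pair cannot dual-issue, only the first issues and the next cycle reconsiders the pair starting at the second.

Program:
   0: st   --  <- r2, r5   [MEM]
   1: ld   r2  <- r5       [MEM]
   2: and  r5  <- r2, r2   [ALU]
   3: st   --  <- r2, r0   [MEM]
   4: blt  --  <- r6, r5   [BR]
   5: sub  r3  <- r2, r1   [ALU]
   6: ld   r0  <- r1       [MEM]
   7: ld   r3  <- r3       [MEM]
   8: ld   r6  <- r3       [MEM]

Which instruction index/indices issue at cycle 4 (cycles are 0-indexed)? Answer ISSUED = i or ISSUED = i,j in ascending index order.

ISSUED = 6

#0 head=0: st.MEM i0 no-port MEM/MEM
#1 head=1: ld.MEM i1 RAW r2
#2 head=2: and.ALU/st.MEM i2,i3 2-wide
#3 head=4: blt.BR/sub.ALU i4,i5 2-wide
#4 head=6: ld.MEM i6 no-port MEM/MEM
#5 head=7: ld.MEM i7 no-port MEM/MEM
#6 head=8: ld.MEM i8 tail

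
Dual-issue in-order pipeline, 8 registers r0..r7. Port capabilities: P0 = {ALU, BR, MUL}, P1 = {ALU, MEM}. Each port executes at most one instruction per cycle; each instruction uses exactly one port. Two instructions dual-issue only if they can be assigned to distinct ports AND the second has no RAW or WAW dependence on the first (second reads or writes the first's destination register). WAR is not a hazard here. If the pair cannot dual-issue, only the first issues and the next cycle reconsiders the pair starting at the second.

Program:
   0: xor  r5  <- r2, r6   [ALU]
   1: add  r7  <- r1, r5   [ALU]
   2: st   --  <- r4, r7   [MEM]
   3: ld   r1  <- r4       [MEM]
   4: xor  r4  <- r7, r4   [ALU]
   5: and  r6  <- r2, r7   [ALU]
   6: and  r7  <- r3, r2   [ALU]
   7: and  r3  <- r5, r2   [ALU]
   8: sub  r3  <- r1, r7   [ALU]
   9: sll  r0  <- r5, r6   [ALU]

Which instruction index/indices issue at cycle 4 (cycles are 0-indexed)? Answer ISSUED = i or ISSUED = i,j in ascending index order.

ISSUED = 5,6

#0 head=0: xor.ALU i0 RAW r5
#1 head=1: add.ALU i1 RAW r7
#2 head=2: st.MEM i2 no-port MEM/MEM
#3 head=3: ld.MEM/xor.ALU i3&i4 dual
#4 head=5: and.ALU/and.ALU i5&i6 dual
#5 head=7: and.ALU i7 WAW r3
#6 head=8: sub.ALU/sll.ALU i8&i9 dual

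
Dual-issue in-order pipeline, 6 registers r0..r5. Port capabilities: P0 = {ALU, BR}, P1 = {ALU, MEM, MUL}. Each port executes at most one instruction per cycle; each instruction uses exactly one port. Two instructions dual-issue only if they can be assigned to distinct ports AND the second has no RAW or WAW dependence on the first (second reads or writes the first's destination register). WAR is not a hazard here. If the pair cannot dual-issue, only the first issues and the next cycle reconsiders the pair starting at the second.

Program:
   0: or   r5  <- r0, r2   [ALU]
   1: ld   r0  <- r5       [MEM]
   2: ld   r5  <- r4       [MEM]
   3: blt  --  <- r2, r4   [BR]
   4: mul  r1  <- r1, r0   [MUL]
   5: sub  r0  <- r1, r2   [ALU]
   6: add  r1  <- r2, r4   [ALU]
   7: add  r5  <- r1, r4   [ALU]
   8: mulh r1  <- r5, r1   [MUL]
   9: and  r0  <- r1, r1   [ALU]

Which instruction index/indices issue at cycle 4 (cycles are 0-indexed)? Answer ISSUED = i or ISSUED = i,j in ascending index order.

[0] i0  or.ALU  -- RAW r5
[1] i1  ld.MEM  -- no-port MEM/MEM
[2] i2/i3  ld.MEM/blt.BR  -- pair
[3] i4  mul.MUL  -- RAW r1
[4] i5/i6  sub.ALU/add.ALU  -- pair
[5] i7  add.ALU  -- RAW r5
[6] i8  mulh.MUL  -- RAW r1
[7] i9  and.ALU  -- tail

ISSUED = 5,6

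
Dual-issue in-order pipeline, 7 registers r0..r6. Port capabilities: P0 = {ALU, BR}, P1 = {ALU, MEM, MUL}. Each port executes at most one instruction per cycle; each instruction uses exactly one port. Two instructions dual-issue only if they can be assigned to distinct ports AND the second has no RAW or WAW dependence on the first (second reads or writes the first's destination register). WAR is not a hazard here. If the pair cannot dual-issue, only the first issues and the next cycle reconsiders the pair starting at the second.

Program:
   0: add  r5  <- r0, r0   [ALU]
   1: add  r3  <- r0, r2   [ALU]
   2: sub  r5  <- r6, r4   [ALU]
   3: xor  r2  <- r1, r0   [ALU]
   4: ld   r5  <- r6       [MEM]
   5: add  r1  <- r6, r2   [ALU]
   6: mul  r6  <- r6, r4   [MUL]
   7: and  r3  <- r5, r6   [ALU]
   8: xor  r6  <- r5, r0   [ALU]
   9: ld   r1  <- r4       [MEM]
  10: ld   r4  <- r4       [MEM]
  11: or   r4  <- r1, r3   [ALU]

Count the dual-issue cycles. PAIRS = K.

c0: i0+i1 add/add  dual
c1: i2+i3 sub/xor  dual
c2: i4+i5 ld/add  dual
c3: i6 mul  RAW r6
c4: i7+i8 and/xor  dual
c5: i9 ld  no-port MEM/MEM
c6: i10 ld  WAW r4
c7: i11 or  tail

PAIRS = 4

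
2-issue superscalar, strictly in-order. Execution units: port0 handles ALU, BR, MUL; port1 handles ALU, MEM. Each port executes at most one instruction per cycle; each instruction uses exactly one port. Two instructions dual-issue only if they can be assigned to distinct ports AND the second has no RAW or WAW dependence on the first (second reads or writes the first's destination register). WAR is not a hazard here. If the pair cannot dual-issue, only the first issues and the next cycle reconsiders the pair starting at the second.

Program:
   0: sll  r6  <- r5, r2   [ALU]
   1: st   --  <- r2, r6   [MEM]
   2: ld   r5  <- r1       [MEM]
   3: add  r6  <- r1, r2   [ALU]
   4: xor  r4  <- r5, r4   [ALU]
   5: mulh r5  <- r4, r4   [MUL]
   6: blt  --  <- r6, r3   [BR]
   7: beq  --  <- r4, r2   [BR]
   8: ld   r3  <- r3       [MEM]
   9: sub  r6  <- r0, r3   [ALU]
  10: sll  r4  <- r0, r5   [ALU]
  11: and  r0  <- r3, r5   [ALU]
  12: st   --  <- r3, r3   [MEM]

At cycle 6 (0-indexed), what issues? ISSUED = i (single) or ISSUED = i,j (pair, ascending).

ISSUED = 7,8

0. sll @i0  | RAW r6
1. st @i1  | no-port MEM/MEM
2. ld;add @i2,i3  | dual
3. xor @i4  | RAW r4
4. mulh @i5  | no-port MUL/BR
5. blt @i6  | no-port BR/BR
6. beq;ld @i7,i8  | dual
7. sub;sll @i9,i10  | dual
8. and;st @i11,i12  | dual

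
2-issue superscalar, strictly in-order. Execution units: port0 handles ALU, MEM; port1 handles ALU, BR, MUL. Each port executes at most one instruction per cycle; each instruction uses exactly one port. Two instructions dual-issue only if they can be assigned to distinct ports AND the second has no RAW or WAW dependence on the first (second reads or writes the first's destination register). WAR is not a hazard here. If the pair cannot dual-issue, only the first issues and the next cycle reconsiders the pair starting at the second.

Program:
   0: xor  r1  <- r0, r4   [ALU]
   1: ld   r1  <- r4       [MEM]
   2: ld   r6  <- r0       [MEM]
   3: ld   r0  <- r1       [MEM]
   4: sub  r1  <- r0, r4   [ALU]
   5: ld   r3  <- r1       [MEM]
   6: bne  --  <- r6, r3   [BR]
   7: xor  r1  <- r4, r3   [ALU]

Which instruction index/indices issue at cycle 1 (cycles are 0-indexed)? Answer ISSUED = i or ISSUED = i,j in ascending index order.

ISSUED = 1

0. xor.ALU @i0  | WAW r1
1. ld.MEM @i1  | no-port MEM/MEM
2. ld.MEM @i2  | no-port MEM/MEM
3. ld.MEM @i3  | RAW r0
4. sub.ALU @i4  | RAW r1
5. ld.MEM @i5  | RAW r3
6. bne.BR;xor.ALU @i6,i7  | pair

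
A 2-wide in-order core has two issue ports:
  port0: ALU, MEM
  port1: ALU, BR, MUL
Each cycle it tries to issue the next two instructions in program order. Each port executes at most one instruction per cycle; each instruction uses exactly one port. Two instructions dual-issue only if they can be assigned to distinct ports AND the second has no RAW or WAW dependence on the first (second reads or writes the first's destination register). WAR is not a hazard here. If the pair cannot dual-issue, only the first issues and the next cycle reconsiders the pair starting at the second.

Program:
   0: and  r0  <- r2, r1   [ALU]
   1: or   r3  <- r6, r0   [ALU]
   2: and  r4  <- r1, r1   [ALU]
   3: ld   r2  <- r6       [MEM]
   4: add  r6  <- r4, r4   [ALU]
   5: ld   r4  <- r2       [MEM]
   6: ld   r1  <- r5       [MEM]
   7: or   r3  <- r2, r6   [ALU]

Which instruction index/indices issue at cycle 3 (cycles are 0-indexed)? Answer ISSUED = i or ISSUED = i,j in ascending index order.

0. and @i0  | RAW r0
1. or/and @i1,i2  | dual
2. ld/add @i3,i4  | dual
3. ld @i5  | no-port MEM/MEM
4. ld/or @i6,i7  | dual

ISSUED = 5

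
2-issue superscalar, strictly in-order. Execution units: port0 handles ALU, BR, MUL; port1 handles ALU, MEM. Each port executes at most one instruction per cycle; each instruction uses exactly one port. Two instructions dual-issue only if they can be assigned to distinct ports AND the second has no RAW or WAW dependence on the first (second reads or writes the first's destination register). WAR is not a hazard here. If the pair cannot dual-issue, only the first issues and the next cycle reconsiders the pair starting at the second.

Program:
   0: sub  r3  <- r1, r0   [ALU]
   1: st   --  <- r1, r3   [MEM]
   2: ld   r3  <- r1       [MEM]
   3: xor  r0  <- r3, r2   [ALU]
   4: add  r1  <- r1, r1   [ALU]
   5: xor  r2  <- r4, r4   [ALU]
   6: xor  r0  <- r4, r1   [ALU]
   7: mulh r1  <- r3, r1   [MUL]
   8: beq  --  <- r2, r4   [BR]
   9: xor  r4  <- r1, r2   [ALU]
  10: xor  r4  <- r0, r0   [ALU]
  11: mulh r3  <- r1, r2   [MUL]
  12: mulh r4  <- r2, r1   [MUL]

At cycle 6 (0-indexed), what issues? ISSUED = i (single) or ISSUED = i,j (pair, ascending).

ISSUED = 8,9

c0: i0 sub  RAW r3
c1: i1 st  no-port MEM/MEM
c2: i2 ld  RAW r3
c3: i3,i4 xor;add  2-wide
c4: i5,i6 xor;xor  2-wide
c5: i7 mulh  no-port MUL/BR
c6: i8,i9 beq;xor  2-wide
c7: i10,i11 xor;mulh  2-wide
c8: i12 mulh  tail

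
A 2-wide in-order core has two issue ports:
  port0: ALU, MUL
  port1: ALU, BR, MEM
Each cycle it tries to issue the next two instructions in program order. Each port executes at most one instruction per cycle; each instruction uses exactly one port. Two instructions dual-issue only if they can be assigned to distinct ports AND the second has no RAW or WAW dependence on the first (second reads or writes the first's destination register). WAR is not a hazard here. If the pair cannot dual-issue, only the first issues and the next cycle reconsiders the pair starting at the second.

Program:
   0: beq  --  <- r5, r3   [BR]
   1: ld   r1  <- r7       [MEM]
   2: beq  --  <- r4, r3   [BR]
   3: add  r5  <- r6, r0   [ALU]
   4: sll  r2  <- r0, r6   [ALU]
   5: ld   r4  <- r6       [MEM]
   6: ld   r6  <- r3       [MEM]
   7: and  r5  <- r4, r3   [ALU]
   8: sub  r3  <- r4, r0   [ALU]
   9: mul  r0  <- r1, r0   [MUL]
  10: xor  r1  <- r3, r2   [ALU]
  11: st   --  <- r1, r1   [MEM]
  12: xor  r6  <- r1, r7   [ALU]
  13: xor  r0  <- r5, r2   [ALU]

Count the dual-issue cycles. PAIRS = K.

c0: i0 beq  no-port BR/MEM
c1: i1 ld  no-port MEM/BR
c2: i2,i3 beq+add  dual
c3: i4,i5 sll+ld  dual
c4: i6,i7 ld+and  dual
c5: i8,i9 sub+mul  dual
c6: i10 xor  RAW r1
c7: i11,i12 st+xor  dual
c8: i13 xor  tail

PAIRS = 5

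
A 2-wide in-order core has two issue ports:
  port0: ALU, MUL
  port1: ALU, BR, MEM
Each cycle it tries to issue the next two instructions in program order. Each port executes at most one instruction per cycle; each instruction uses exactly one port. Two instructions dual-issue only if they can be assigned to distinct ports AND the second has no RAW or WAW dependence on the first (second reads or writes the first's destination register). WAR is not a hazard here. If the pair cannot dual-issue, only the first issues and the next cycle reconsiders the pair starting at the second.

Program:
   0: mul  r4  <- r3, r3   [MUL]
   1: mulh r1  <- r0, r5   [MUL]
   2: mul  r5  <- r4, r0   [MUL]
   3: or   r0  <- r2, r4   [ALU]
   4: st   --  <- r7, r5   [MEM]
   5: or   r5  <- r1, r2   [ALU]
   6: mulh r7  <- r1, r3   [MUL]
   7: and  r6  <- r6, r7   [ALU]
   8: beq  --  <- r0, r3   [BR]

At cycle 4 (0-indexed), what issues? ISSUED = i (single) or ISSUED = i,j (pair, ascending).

0. mul.MUL @i0  | no-port MUL/MUL
1. mulh.MUL @i1  | no-port MUL/MUL
2. mul.MUL;or.ALU @i2,i3  | dual
3. st.MEM;or.ALU @i4,i5  | dual
4. mulh.MUL @i6  | RAW r7
5. and.ALU;beq.BR @i7,i8  | dual

ISSUED = 6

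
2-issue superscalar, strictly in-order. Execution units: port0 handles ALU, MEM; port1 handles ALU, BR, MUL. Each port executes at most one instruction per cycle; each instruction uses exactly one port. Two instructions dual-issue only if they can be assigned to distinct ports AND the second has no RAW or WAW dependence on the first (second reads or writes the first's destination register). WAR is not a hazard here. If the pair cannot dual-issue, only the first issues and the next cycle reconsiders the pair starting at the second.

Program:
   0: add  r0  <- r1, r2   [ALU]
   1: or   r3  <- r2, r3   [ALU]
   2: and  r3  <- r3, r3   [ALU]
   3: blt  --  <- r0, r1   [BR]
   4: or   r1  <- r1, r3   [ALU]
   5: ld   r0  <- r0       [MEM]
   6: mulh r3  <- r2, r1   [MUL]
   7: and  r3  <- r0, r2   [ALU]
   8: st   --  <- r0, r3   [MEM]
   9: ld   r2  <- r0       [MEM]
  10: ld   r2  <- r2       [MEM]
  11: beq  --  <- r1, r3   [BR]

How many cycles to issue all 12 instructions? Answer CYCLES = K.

CYCLES = 8

#0 head=0: add or i0+i1 dual
#1 head=2: and blt i2+i3 dual
#2 head=4: or ld i4+i5 dual
#3 head=6: mulh i6 WAW r3
#4 head=7: and i7 RAW r3
#5 head=8: st i8 no-port MEM/MEM
#6 head=9: ld i9 no-port MEM/MEM
#7 head=10: ld beq i10+i11 dual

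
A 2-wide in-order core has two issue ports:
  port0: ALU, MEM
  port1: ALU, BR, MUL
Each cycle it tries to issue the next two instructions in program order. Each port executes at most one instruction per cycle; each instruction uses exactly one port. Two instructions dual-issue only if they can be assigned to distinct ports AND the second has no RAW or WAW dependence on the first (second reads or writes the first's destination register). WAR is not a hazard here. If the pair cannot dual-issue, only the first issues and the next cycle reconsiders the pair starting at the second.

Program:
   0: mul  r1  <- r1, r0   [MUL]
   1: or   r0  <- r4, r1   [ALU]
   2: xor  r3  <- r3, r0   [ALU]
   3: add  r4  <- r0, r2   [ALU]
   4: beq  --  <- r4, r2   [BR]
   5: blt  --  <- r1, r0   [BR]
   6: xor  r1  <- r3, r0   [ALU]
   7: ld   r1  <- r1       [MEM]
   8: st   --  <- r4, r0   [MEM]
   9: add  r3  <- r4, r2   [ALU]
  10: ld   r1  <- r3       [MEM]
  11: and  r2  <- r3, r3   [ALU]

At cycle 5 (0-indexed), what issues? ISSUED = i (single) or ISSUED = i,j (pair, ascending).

[0] i0  mul.MUL  -- RAW r1
[1] i1  or.ALU  -- RAW r0
[2] i2,i3  xor.ALU+add.ALU  -- 2-wide
[3] i4  beq.BR  -- no-port BR/BR
[4] i5,i6  blt.BR+xor.ALU  -- 2-wide
[5] i7  ld.MEM  -- no-port MEM/MEM
[6] i8,i9  st.MEM+add.ALU  -- 2-wide
[7] i10,i11  ld.MEM+and.ALU  -- 2-wide

ISSUED = 7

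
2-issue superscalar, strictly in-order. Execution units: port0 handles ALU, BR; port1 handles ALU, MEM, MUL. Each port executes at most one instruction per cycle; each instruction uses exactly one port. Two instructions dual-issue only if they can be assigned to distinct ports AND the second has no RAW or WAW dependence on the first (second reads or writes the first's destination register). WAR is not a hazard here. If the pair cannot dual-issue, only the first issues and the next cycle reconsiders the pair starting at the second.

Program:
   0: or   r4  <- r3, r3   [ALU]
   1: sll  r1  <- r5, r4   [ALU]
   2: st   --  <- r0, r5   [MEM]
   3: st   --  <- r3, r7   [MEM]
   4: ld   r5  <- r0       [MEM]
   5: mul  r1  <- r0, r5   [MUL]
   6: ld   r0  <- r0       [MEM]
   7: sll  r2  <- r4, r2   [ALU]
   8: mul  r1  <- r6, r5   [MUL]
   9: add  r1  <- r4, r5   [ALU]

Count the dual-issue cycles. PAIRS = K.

PAIRS = 2

#0 head=0: or.ALU i0 RAW r4
#1 head=1: sll.ALU st.MEM i1&i2 2-wide
#2 head=3: st.MEM i3 no-port MEM/MEM
#3 head=4: ld.MEM i4 no-port MEM/MUL
#4 head=5: mul.MUL i5 no-port MUL/MEM
#5 head=6: ld.MEM sll.ALU i6&i7 2-wide
#6 head=8: mul.MUL i8 WAW r1
#7 head=9: add.ALU i9 tail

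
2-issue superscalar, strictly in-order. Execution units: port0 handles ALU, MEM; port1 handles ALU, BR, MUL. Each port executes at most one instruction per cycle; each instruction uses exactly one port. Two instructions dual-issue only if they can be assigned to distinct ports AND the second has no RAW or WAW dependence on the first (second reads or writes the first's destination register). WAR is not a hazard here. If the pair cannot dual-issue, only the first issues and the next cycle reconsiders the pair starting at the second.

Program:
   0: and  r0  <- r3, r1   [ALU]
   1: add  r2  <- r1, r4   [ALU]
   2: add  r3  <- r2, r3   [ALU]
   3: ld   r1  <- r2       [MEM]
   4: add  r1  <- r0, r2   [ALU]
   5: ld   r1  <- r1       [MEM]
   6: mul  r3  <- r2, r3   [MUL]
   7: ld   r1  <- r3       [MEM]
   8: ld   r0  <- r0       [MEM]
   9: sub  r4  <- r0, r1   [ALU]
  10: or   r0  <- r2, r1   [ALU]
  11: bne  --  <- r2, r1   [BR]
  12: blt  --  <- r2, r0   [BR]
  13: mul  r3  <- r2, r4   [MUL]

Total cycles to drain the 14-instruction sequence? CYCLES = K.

CYCLES = 10

[0] i0,i1  and add  -- dual
[1] i2,i3  add ld  -- dual
[2] i4  add  -- RAW+WAW r1
[3] i5,i6  ld mul  -- dual
[4] i7  ld  -- no-port MEM/MEM
[5] i8  ld  -- RAW r0
[6] i9,i10  sub or  -- dual
[7] i11  bne  -- no-port BR/BR
[8] i12  blt  -- no-port BR/MUL
[9] i13  mul  -- tail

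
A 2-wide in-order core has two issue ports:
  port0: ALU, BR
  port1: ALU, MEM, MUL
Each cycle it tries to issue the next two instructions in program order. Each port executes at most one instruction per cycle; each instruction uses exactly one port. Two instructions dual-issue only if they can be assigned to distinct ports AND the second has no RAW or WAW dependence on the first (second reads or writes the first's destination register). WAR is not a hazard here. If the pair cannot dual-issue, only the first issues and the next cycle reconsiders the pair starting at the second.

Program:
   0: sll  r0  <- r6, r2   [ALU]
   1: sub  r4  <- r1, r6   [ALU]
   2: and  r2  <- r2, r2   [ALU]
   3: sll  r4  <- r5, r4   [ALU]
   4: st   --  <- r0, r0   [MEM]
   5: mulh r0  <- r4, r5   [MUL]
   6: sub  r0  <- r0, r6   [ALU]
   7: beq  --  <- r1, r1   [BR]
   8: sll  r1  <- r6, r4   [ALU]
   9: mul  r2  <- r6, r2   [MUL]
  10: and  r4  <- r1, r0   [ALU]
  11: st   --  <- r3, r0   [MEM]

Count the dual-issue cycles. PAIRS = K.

#0 head=0: sll;sub i0+i1 dual
#1 head=2: and;sll i2+i3 dual
#2 head=4: st i4 no-port MEM/MUL
#3 head=5: mulh i5 RAW+WAW r0
#4 head=6: sub;beq i6+i7 dual
#5 head=8: sll;mul i8+i9 dual
#6 head=10: and;st i10+i11 dual

PAIRS = 5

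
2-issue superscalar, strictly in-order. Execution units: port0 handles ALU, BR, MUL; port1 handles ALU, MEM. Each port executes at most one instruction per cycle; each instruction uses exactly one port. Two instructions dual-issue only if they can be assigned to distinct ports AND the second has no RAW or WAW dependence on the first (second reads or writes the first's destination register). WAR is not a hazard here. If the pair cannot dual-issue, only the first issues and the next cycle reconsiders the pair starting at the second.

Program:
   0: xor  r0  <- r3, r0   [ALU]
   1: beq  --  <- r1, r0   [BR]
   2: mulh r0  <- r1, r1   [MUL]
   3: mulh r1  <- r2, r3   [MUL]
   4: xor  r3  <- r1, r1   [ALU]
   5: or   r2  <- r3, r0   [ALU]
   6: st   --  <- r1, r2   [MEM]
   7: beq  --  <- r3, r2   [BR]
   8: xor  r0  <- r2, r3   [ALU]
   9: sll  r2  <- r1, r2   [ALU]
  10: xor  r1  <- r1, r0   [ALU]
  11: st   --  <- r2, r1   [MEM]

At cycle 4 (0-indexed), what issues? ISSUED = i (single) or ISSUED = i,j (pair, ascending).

ISSUED = 4

c0: i0 xor  RAW r0
c1: i1 beq  no-port BR/MUL
c2: i2 mulh  no-port MUL/MUL
c3: i3 mulh  RAW r1
c4: i4 xor  RAW r3
c5: i5 or  RAW r2
c6: i6,i7 st beq  dual
c7: i8,i9 xor sll  dual
c8: i10 xor  RAW r1
c9: i11 st  tail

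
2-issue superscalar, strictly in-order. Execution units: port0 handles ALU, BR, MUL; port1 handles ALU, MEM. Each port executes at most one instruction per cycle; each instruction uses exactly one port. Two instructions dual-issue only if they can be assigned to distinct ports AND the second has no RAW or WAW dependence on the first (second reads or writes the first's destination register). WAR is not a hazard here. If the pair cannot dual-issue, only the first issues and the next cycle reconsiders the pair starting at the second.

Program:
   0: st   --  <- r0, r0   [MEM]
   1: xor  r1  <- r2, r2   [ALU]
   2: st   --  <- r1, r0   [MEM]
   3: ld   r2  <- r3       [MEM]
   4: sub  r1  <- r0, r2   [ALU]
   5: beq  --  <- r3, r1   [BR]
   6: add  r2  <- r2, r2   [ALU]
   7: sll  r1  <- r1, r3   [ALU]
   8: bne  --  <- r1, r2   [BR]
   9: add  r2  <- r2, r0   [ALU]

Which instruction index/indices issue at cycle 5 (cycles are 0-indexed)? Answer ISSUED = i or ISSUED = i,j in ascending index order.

ISSUED = 7

[0] i0+i1  st.MEM/xor.ALU  -- dual
[1] i2  st.MEM  -- no-port MEM/MEM
[2] i3  ld.MEM  -- RAW r2
[3] i4  sub.ALU  -- RAW r1
[4] i5+i6  beq.BR/add.ALU  -- dual
[5] i7  sll.ALU  -- RAW r1
[6] i8+i9  bne.BR/add.ALU  -- dual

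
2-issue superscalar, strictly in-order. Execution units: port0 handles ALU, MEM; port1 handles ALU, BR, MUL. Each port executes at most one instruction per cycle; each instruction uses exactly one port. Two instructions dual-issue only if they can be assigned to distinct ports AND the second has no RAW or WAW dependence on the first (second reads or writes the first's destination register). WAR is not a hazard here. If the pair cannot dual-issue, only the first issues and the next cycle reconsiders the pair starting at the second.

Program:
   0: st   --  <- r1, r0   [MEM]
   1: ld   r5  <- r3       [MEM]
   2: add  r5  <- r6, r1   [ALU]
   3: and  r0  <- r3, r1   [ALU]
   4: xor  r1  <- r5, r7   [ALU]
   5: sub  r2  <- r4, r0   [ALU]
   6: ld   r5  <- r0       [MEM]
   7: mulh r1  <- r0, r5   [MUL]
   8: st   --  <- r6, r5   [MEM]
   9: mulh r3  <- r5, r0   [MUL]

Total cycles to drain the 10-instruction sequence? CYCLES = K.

CYCLES = 7

t=0 i0:st.MEM ; no-port MEM/MEM
t=1 i1:ld.MEM ; WAW r5
t=2 i2&i3:add.ALU+and.ALU ; pair
t=3 i4&i5:xor.ALU+sub.ALU ; pair
t=4 i6:ld.MEM ; RAW r5
t=5 i7&i8:mulh.MUL+st.MEM ; pair
t=6 i9:mulh.MUL ; tail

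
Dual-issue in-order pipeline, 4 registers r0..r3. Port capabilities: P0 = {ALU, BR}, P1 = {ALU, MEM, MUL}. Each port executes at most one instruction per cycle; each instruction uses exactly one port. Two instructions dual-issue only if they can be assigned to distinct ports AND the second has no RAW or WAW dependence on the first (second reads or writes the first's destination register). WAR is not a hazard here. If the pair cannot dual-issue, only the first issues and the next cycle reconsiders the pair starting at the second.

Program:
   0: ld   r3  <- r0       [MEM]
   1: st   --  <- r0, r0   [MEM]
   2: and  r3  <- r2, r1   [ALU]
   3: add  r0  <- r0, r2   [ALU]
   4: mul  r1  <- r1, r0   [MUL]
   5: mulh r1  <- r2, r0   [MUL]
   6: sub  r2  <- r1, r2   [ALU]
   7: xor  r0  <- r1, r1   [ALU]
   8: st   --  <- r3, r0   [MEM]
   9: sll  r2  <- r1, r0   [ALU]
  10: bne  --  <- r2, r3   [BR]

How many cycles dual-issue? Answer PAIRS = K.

[0] i0  ld  -- no-port MEM/MEM
[1] i1,i2  st/and  -- dual
[2] i3  add  -- RAW r0
[3] i4  mul  -- no-port MUL/MUL
[4] i5  mulh  -- RAW r1
[5] i6,i7  sub/xor  -- dual
[6] i8,i9  st/sll  -- dual
[7] i10  bne  -- tail

PAIRS = 3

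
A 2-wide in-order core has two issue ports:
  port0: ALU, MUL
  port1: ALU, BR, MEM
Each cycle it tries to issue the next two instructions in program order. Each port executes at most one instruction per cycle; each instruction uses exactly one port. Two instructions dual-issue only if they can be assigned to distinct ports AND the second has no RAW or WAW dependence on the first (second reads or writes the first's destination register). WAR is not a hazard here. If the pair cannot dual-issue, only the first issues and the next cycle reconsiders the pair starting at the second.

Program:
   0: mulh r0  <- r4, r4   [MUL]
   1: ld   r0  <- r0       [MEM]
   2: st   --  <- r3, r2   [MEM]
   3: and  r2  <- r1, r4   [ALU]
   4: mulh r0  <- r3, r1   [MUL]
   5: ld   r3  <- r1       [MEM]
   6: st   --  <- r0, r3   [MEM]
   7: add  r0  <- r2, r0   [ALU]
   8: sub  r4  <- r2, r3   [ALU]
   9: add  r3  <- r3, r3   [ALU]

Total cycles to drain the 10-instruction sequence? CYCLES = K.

CYCLES = 6

[0] i0  mulh  -- RAW+WAW r0
[1] i1  ld  -- no-port MEM/MEM
[2] i2+i3  st+and  -- pair
[3] i4+i5  mulh+ld  -- pair
[4] i6+i7  st+add  -- pair
[5] i8+i9  sub+add  -- pair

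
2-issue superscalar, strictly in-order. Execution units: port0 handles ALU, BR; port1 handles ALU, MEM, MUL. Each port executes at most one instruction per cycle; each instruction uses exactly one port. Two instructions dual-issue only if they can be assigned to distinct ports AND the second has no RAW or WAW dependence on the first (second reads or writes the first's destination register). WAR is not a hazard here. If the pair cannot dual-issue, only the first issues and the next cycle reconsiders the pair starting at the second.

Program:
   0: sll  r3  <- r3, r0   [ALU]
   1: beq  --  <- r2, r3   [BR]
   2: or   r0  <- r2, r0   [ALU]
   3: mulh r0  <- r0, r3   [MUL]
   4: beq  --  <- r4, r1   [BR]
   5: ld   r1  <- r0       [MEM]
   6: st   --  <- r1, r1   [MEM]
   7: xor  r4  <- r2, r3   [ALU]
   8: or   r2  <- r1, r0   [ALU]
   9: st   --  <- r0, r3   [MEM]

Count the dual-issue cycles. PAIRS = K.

PAIRS = 4

t=0 i0:sll ; RAW r3
t=1 i1+i2:beq or ; dual
t=2 i3+i4:mulh beq ; dual
t=3 i5:ld ; no-port MEM/MEM
t=4 i6+i7:st xor ; dual
t=5 i8+i9:or st ; dual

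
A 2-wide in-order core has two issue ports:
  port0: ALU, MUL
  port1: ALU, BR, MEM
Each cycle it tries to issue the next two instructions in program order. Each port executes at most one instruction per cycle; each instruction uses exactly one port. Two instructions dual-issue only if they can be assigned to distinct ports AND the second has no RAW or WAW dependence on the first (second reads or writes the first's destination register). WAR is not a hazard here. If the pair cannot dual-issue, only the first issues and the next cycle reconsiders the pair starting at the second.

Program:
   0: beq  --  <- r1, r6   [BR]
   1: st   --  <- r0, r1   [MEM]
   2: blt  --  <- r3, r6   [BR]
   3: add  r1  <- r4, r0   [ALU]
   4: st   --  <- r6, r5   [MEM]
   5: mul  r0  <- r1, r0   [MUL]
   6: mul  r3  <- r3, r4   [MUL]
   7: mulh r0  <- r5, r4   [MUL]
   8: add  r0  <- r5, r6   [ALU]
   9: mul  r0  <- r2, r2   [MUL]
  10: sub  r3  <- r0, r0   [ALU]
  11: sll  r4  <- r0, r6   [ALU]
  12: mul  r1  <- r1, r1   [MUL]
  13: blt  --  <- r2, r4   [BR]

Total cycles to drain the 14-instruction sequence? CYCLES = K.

CYCLES = 10

c0: i0 beq.BR  no-port BR/MEM
c1: i1 st.MEM  no-port MEM/BR
c2: i2+i3 blt.BR;add.ALU  2-wide
c3: i4+i5 st.MEM;mul.MUL  2-wide
c4: i6 mul.MUL  no-port MUL/MUL
c5: i7 mulh.MUL  WAW r0
c6: i8 add.ALU  WAW r0
c7: i9 mul.MUL  RAW r0
c8: i10+i11 sub.ALU;sll.ALU  2-wide
c9: i12+i13 mul.MUL;blt.BR  2-wide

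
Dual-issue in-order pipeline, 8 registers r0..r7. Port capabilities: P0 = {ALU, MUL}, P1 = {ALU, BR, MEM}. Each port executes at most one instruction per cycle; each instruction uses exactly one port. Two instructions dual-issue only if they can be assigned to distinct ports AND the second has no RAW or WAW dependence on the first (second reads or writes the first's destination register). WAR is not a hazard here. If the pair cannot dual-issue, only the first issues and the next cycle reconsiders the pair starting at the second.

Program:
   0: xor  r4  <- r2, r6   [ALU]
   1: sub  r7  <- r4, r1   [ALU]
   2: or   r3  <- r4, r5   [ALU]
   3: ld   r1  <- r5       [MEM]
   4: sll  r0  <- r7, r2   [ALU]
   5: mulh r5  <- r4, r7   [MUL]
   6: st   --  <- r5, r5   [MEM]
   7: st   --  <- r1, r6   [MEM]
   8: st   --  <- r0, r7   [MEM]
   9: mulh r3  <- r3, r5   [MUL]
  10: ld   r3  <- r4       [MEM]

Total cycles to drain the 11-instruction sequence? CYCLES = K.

CYCLES = 8

  cy0 -> i0 (xor.ALU) RAW r4
  cy1 -> i1&i2 (sub.ALU or.ALU) 2-wide
  cy2 -> i3&i4 (ld.MEM sll.ALU) 2-wide
  cy3 -> i5 (mulh.MUL) RAW r5
  cy4 -> i6 (st.MEM) no-port MEM/MEM
  cy5 -> i7 (st.MEM) no-port MEM/MEM
  cy6 -> i8&i9 (st.MEM mulh.MUL) 2-wide
  cy7 -> i10 (ld.MEM) tail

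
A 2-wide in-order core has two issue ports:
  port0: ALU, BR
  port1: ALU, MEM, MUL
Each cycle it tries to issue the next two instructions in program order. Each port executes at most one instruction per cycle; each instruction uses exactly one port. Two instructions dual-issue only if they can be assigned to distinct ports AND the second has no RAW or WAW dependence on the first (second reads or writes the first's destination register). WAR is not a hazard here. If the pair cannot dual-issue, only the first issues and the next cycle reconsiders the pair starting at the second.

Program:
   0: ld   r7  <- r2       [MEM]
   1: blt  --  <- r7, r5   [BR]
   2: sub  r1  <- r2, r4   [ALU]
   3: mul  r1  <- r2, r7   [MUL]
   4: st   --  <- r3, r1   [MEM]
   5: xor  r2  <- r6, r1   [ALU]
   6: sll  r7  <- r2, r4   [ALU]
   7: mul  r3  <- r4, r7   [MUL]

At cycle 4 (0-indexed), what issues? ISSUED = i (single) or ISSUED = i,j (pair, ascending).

[0] i0  ld.MEM  -- RAW r7
[1] i1/i2  blt.BR/sub.ALU  -- dual
[2] i3  mul.MUL  -- no-port MUL/MEM
[3] i4/i5  st.MEM/xor.ALU  -- dual
[4] i6  sll.ALU  -- RAW r7
[5] i7  mul.MUL  -- tail

ISSUED = 6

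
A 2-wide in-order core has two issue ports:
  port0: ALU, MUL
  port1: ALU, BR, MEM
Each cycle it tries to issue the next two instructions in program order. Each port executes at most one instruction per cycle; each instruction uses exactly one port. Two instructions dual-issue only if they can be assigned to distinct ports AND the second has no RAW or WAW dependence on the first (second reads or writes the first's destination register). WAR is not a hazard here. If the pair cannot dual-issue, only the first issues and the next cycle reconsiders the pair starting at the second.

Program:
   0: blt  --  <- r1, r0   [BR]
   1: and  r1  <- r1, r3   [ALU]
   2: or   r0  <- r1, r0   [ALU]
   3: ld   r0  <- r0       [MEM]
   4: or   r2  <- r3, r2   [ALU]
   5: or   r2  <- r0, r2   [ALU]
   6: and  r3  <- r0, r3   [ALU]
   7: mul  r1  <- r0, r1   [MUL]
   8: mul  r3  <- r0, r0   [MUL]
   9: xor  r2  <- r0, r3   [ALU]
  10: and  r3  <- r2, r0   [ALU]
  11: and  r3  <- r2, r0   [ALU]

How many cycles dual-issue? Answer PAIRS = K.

PAIRS = 3

[0] i0,i1  blt;and  -- dual
[1] i2  or  -- RAW+WAW r0
[2] i3,i4  ld;or  -- dual
[3] i5,i6  or;and  -- dual
[4] i7  mul  -- no-port MUL/MUL
[5] i8  mul  -- RAW r3
[6] i9  xor  -- RAW r2
[7] i10  and  -- WAW r3
[8] i11  and  -- tail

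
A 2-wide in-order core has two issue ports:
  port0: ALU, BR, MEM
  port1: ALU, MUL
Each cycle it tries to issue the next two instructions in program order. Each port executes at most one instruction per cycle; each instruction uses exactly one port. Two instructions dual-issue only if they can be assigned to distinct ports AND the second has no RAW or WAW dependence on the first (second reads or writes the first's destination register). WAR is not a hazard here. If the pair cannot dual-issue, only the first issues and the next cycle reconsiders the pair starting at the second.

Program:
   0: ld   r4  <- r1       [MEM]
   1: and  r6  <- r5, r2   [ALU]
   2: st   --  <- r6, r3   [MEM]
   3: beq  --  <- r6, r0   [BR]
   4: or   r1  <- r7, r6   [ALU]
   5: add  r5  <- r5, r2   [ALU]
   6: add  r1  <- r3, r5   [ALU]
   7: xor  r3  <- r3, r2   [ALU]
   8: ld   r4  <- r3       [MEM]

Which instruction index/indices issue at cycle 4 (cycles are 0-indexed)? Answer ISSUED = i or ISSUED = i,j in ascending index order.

ISSUED = 6,7

#0 head=0: ld.MEM+and.ALU i0+i1 2-wide
#1 head=2: st.MEM i2 no-port MEM/BR
#2 head=3: beq.BR+or.ALU i3+i4 2-wide
#3 head=5: add.ALU i5 RAW r5
#4 head=6: add.ALU+xor.ALU i6+i7 2-wide
#5 head=8: ld.MEM i8 tail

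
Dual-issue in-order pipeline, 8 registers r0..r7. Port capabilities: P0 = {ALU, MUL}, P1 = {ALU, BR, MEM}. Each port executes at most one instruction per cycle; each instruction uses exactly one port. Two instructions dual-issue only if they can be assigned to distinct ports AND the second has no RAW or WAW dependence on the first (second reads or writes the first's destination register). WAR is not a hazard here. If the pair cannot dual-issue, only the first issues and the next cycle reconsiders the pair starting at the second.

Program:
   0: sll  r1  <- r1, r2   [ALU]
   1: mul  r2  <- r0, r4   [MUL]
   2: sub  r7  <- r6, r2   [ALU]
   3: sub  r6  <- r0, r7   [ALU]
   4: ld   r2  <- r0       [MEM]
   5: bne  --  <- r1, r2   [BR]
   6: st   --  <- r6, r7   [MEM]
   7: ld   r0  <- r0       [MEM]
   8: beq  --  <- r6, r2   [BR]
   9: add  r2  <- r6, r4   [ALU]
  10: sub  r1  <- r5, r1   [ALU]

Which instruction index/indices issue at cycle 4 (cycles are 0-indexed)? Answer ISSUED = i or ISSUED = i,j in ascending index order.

ISSUED = 6

t=0 i0&i1:sll.ALU mul.MUL ; pair
t=1 i2:sub.ALU ; RAW r7
t=2 i3&i4:sub.ALU ld.MEM ; pair
t=3 i5:bne.BR ; no-port BR/MEM
t=4 i6:st.MEM ; no-port MEM/MEM
t=5 i7:ld.MEM ; no-port MEM/BR
t=6 i8&i9:beq.BR add.ALU ; pair
t=7 i10:sub.ALU ; tail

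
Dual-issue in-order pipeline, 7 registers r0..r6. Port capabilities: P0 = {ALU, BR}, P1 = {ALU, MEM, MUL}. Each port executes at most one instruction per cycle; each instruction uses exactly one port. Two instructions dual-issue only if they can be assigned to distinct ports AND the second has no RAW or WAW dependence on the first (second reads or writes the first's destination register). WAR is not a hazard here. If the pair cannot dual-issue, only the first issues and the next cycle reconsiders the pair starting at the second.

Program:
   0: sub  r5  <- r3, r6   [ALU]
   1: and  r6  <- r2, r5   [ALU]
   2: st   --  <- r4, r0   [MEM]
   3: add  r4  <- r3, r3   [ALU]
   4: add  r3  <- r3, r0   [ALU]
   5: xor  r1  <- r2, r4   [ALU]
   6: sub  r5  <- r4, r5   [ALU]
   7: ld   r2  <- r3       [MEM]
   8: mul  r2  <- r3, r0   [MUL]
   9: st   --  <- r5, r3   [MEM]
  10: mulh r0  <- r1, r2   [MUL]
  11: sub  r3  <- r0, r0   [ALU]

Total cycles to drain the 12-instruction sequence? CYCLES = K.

CYCLES = 9

t=0 i0:sub.ALU ; RAW r5
t=1 i1/i2:and.ALU/st.MEM ; dual
t=2 i3/i4:add.ALU/add.ALU ; dual
t=3 i5/i6:xor.ALU/sub.ALU ; dual
t=4 i7:ld.MEM ; no-port MEM/MUL
t=5 i8:mul.MUL ; no-port MUL/MEM
t=6 i9:st.MEM ; no-port MEM/MUL
t=7 i10:mulh.MUL ; RAW r0
t=8 i11:sub.ALU ; tail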